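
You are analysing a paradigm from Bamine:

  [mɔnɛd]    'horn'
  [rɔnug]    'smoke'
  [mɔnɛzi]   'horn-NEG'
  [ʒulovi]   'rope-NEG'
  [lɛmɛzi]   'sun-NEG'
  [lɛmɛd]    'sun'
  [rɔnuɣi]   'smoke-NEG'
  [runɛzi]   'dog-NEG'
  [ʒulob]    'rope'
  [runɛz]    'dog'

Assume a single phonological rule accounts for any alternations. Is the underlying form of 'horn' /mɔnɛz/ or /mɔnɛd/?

/mɔnɛd/

'horn' shows [d] ~ [z] at the end of the stem ([mɔnɛd] vs [mɔnɛzi]).
But 'dog' keeps [z] in both environments ([runɛz], [runɛzi]), so there is no rule changing /z/ to [d] in isolation.
So /d/ is underlying, and a rule of intervocalic spirantization — voiced stops become fricatives between vowels — gives [z].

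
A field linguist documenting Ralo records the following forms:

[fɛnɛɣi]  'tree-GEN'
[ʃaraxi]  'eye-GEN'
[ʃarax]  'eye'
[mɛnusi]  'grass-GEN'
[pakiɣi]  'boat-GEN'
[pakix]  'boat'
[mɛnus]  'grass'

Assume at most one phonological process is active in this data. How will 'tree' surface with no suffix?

[fɛnɛx]

The root 'boat' surfaces as [pakiɣi] and [pakix], with a stem-final [ɣ] ~ [x] alternation.
Compare 'eye', with invariant [x] in [ʃaraxi] and [ʃarax]: an analysis with underlying /x/ and a rule producing [ɣ] before the GEN suffix would wrongly predict alternation here too.
The alternation reflects word-final obstruent devoicing: voiced obstruents become voiceless word-finally. /ɣ/ is underlying.
The one attested form of 'tree', [fɛnɛɣi], shows underlying /fɛnɛɣ/. Applying the same rule word-finally gives [fɛnɛx].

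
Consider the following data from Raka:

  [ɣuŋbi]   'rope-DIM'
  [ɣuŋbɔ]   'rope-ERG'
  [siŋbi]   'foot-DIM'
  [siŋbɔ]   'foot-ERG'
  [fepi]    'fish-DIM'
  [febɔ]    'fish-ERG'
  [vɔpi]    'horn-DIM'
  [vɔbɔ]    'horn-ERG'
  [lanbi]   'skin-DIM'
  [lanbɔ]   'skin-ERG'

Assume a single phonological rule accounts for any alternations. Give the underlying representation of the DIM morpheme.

/-pi/

The DIM suffix surfaces as [-bi] and [-pi], depending on the final segment of the stem.
By contrast the ERG suffix keeps its initial [b] throughout — that segment must be underlying.
So the underlying form is /-pi/, and voiceless stops become voiced after a nasal.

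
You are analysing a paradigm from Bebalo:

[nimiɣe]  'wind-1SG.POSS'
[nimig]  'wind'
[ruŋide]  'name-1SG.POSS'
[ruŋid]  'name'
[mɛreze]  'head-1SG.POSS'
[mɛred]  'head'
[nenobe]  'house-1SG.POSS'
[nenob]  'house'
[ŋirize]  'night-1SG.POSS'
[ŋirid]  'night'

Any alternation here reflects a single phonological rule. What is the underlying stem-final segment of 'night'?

/z/

The root 'night' surfaces as [ŋirize] and [ŋirid], with a stem-final [z] ~ [d] alternation.
If /d/ were underlying and a rule turned it into [z] before the 1SG.POSS suffix, 'name' would also alternate; but it has [d] in both [ruŋide] and [ruŋid].
Therefore /z/ is basic and [d] is derived by word-final hardening (voiced fricatives become stops word-finally).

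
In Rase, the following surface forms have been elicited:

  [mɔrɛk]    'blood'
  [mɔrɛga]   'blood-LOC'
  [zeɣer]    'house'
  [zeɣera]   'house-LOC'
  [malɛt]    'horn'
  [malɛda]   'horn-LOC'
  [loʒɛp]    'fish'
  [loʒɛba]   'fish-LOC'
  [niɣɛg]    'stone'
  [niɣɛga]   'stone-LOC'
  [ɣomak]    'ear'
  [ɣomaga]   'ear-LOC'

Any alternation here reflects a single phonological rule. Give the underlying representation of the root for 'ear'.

The stem for 'ear' ends in [k] in [ɣomak] but [g] in [ɣomaga].
Compare 'stone', with invariant [g] in [niɣɛg] and [niɣɛga]: an analysis with underlying /g/ and a rule producing [k] in isolation would wrongly predict alternation here too.
Therefore /k/ is basic and [g] is derived by intervocalic voicing (voiceless stops become voiced between vowels).

/ɣomak/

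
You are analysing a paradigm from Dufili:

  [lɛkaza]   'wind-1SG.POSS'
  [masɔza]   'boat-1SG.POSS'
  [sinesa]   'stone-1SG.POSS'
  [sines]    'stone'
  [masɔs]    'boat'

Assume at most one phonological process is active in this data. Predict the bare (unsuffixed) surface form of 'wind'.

[lɛkas]

'boat' shows [z] ~ [s] at the end of the stem ([masɔza] vs [masɔs]).
If /s/ were underlying and a rule turned it into [z] before the 1SG.POSS suffix, 'stone' would also alternate; but it has [s] in both [sinesa] and [sines].
So /z/ is underlying, and a rule of word-final obstruent devoicing — voiced obstruents become voiceless word-finally — gives [s].
From [lɛkaza] the stem 'wind' is /lɛkaz/; word-finally this yields [lɛkas].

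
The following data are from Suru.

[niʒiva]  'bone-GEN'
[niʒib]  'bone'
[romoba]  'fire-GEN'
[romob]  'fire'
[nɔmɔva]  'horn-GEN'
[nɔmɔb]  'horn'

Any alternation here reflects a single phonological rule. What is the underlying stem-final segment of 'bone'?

'bone' shows [v] ~ [b] at the end of the stem ([niʒiva] vs [niʒib]).
Compare 'fire', with invariant [b] in [romoba] and [romob]: an analysis with underlying /b/ and a rule producing [v] before the GEN suffix would wrongly predict alternation here too.
The alternation reflects word-final hardening: voiced fricatives become stops word-finally. /v/ is underlying.

/v/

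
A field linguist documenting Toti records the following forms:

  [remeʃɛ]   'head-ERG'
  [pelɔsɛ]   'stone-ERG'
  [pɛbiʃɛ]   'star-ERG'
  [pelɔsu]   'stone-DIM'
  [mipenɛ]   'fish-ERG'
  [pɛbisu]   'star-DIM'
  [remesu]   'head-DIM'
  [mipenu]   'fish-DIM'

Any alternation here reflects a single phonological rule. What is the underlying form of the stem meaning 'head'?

/remeʃ/

'head' shows [ʃ] ~ [s] at the end of the stem ([remeʃɛ] vs [remesu]).
Compare 'stone', with invariant [s] in [pelɔsɛ] and [pelɔsu]: an analysis with underlying /s/ and a rule producing [ʃ] before the ERG suffix would wrongly predict alternation here too.
So /ʃ/ is underlying, and a rule of depalatalization — palato-alveolar /ʃ/ becomes [s] when no front vowel follows — gives [s].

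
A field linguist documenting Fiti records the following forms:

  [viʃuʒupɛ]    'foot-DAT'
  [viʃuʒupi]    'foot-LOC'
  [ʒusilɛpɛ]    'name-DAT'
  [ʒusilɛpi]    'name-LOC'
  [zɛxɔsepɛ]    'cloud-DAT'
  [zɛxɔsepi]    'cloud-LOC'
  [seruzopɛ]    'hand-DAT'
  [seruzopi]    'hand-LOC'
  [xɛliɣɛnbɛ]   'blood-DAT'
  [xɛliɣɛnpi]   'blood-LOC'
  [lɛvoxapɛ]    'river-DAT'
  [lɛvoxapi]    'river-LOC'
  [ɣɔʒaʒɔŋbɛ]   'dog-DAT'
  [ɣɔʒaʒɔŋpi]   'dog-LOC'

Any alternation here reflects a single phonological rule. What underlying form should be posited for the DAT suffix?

/-bɛ/

The DAT morpheme has two allomorphs, [-bɛ] and [-pɛ].
By contrast the LOC suffix keeps its initial [p] throughout — that segment must be underlying.
The DAT suffix is therefore /-bɛ/ underlyingly, with post-vocalic devoicing: voiced stops become voiceless after a vowel.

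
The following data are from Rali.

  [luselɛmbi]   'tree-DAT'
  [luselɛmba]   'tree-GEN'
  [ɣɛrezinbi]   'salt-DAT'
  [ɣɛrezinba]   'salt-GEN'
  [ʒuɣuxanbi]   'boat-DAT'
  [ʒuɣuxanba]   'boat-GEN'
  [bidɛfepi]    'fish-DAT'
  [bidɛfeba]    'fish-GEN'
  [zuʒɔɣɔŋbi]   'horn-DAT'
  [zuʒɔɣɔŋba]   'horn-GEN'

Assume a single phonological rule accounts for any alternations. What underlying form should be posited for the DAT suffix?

/-pi/

The DAT suffix surfaces as [-bi] and [-pi], depending on the final segment of the stem.
The GEN suffix, which begins with [b], is invariant after every stem; so [b] is not altered by any rule here.
So the underlying form is /-pi/, and voiceless stops become voiced after a nasal.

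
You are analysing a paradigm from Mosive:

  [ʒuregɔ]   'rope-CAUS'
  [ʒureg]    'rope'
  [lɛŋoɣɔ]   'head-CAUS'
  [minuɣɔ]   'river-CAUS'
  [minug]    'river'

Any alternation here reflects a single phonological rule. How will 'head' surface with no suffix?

'river' shows [ɣ] ~ [g] at the end of the stem ([minuɣɔ] vs [minug]).
The stem 'rope' ([ʒuregɔ], [ʒureg]) shows [g] unchanged in both environments, so [g] cannot be basic with [ɣ] derived before the CAUS suffix.
The underlying segment must be /ɣ/; voiced fricatives become stops word-finally, yielding [g] there.
From [lɛŋoɣɔ] the stem 'head' is /lɛŋoɣ/; word-finally this yields [lɛŋog].

[lɛŋog]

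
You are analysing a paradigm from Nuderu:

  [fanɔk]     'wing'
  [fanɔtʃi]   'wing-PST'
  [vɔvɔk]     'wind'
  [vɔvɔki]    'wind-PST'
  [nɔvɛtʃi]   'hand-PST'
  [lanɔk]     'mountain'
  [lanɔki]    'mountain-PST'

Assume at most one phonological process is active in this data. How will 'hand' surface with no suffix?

'wing' shows [k] ~ [tʃ] at the end of the stem ([fanɔk] vs [fanɔtʃi]).
But 'wind' keeps [k] in both environments ([vɔvɔk], [vɔvɔki]), so there is no rule changing /k/ to [tʃ] before the PST suffix.
The underlying segment must be /tʃ/; palato-alveolar /tʃ/ becomes [k] when no front vowel follows, yielding [k] there.
From [nɔvɛtʃi] the stem 'hand' is /nɔvɛtʃ/; when no front vowel follows this yields [nɔvɛk].

[nɔvɛk]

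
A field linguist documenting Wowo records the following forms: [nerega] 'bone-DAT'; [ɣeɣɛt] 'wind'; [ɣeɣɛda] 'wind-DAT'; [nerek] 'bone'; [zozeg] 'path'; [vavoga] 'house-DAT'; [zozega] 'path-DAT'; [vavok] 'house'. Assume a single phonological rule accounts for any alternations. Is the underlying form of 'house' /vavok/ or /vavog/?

In [vavok] and [vavoga] the final segment of 'house' alternates: [k] ~ [g].
If /g/ were underlying and a rule turned it into [k] in isolation, 'path' would also alternate; but it has [g] in both [zozeg] and [zozega].
So /k/ is underlying, and a rule of intervocalic voicing — voiceless stops become voiced between vowels — gives [g].

/vavok/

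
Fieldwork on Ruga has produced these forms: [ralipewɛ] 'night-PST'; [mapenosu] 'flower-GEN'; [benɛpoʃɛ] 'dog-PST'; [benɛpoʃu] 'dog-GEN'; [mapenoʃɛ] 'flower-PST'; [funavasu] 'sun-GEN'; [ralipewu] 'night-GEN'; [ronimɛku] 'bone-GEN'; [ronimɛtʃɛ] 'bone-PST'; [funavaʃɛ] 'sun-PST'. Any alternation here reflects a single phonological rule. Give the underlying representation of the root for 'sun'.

The stem for 'sun' ends in [s] in [funavasu] but [ʃ] in [funavaʃɛ].
Compare 'dog', with invariant [ʃ] in [benɛpoʃu] and [benɛpoʃɛ]: an analysis with underlying /ʃ/ and a rule producing [s] before the GEN suffix would wrongly predict alternation here too.
So /s/ is underlying, and a rule of palatalization before a front vowel — /k/ and /s/ become palato-alveolar [tʃ] and [ʃ] before a front vowel — gives [ʃ].

/funavas/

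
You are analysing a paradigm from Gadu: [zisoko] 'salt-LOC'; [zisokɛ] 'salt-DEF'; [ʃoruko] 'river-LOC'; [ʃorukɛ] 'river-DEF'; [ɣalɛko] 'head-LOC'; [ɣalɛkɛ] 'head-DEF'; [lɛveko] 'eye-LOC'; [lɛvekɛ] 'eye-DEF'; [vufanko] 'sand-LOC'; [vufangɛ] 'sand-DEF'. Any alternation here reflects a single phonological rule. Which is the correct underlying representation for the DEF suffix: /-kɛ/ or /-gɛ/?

The DEF morpheme has two allomorphs, [-gɛ] and [-kɛ].
By contrast the LOC suffix keeps its initial [k] throughout — that segment must be underlying.
The DEF suffix is therefore /-gɛ/ underlyingly, with post-vocalic devoicing: voiced stops become voiceless after a vowel.

/-gɛ/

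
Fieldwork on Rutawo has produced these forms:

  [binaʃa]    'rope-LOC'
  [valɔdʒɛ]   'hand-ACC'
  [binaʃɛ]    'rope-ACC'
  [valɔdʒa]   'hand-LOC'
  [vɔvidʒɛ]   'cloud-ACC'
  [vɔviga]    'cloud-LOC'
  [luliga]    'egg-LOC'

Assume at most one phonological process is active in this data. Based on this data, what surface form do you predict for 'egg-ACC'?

The stem for 'cloud' ends in [dʒ] in [vɔvidʒɛ] but [g] in [vɔviga].
But 'hand' keeps [dʒ] in both environments ([valɔdʒɛ], [valɔdʒa]), so there is no rule changing /dʒ/ to [g] before the LOC suffix.
The underlying segment must be /g/; /g/ becomes palato-alveolar [dʒ] before a front vowel, yielding [dʒ] there.
The one attested form of 'egg', [luliga], shows underlying /lulig/. Applying the same rule before a front vowel gives [lulidʒɛ].

[lulidʒɛ]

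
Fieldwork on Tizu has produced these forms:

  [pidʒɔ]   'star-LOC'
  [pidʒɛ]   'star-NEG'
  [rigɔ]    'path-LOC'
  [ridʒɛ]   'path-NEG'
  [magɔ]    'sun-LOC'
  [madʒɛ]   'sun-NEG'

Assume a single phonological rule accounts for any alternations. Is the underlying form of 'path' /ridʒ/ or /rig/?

/rig/

The stem for 'path' ends in [g] in [rigɔ] but [dʒ] in [ridʒɛ].
Compare 'star', with invariant [dʒ] in [pidʒɔ] and [pidʒɛ]: an analysis with underlying /dʒ/ and a rule producing [g] before the LOC suffix would wrongly predict alternation here too.
So /g/ is underlying, and a rule of palatalization before a front vowel — /g/ becomes palato-alveolar [dʒ] before a front vowel — gives [dʒ].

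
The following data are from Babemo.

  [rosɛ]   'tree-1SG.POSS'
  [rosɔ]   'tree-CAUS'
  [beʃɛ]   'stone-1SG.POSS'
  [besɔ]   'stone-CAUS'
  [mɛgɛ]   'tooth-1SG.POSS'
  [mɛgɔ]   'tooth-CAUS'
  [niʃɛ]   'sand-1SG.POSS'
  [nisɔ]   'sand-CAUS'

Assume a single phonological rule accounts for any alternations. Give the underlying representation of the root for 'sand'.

The stem for 'sand' ends in [ʃ] in [niʃɛ] but [s] in [nisɔ].
The stem 'tree' ([rosɛ], [rosɔ]) shows [s] unchanged in both environments, so [s] cannot be basic with [ʃ] derived before the 1SG.POSS suffix.
Therefore /ʃ/ is basic and [s] is derived by depalatalization (palato-alveolar /ʃ/ becomes [s] when no front vowel follows).

/niʃ/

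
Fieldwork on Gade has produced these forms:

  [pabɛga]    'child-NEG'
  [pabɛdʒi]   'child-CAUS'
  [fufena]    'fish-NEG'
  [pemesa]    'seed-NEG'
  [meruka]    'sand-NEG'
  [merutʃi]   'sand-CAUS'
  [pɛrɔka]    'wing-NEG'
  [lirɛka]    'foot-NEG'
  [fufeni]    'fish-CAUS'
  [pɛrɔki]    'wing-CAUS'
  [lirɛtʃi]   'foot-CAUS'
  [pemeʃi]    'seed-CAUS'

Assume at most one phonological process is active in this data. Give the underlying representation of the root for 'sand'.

The stem for 'sand' ends in [k] in [meruka] but [tʃ] in [merutʃi].
But 'wing' keeps [k] in both environments ([pɛrɔka], [pɛrɔki]), so there is no rule changing /k/ to [tʃ] before the CAUS suffix.
The alternation reflects depalatalization: palato-alveolar /tʃ/, /dʒ/ and /ʃ/ become [k], [g] and [s] when no front vowel follows. /tʃ/ is underlying.
Hence 'sand' is /merutʃ/ underlyingly.

/merutʃ/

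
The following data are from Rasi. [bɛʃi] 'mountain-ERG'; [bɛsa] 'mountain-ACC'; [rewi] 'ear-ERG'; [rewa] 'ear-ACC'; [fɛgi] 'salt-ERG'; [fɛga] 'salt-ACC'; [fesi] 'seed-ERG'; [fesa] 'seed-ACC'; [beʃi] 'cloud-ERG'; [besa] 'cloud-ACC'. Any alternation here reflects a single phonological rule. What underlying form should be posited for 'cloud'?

/beʃ/

The root 'cloud' surfaces as [beʃi] and [besa], with a stem-final [ʃ] ~ [s] alternation.
Compare 'seed', with invariant [s] in [fesi] and [fesa]: an analysis with underlying /s/ and a rule producing [ʃ] before the ERG suffix would wrongly predict alternation here too.
The alternation reflects depalatalization: palato-alveolar /ʃ/ becomes [s] when no front vowel follows. /ʃ/ is underlying.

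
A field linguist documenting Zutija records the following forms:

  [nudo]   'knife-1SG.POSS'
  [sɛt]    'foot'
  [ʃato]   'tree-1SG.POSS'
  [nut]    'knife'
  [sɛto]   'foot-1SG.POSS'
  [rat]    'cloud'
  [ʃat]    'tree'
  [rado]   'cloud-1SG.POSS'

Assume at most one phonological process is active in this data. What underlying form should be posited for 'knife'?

/nud/

The stem for 'knife' ends in [t] in [nut] but [d] in [nudo].
But 'tree' keeps [t] in both environments ([ʃat], [ʃato]), so there is no rule changing /t/ to [d] before the 1SG.POSS suffix.
Therefore /d/ is basic and [t] is derived by word-final obstruent devoicing (voiced obstruents become voiceless word-finally).
So 'knife' = /nud/.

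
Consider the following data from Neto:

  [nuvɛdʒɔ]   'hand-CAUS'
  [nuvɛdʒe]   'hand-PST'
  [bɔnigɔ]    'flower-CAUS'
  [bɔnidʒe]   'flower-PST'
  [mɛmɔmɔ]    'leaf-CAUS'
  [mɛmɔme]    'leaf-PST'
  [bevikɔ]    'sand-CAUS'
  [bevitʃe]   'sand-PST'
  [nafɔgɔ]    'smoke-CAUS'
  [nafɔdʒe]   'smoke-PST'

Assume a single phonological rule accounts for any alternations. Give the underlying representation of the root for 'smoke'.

'smoke' shows [g] ~ [dʒ] at the end of the stem ([nafɔgɔ] vs [nafɔdʒe]).
The stem 'hand' ([nuvɛdʒɔ], [nuvɛdʒe]) shows [dʒ] unchanged in both environments, so [dʒ] cannot be basic with [g] derived before the CAUS suffix.
Therefore /g/ is basic and [dʒ] is derived by palatalization before a front vowel (/k/ and /g/ become palato-alveolar [tʃ] and [dʒ] before a front vowel).
So 'smoke' = /nafɔg/.

/nafɔg/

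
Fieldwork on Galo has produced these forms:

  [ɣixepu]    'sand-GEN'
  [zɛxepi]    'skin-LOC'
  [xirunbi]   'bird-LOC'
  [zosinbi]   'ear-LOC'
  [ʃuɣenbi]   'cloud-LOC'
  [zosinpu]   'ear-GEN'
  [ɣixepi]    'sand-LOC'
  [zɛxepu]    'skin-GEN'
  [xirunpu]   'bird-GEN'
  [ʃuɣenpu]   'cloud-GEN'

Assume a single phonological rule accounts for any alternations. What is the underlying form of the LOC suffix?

/-bi/

The LOC suffix surfaces as [-bi] and [-pi], depending on the final segment of the stem.
By contrast the GEN suffix keeps its initial [p] throughout — that segment must be underlying.
The LOC suffix is therefore /-bi/ underlyingly, with post-vocalic devoicing: voiced stops become voiceless after a vowel.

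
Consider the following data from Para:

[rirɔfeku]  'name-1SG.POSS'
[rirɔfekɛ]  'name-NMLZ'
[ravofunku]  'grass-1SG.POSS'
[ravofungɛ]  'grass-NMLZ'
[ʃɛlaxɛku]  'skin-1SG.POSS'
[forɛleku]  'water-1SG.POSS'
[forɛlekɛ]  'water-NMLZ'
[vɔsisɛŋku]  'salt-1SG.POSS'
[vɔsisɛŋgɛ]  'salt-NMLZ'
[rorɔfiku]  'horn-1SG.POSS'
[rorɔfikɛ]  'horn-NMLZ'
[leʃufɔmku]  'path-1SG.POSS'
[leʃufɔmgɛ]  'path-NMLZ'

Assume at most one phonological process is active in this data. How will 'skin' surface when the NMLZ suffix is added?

[ʃɛlaxɛkɛ]

The NMLZ suffix surfaces as [-gɛ] and [-kɛ], depending on the final segment of the stem.
The 1SG.POSS suffix, which begins with [k], is invariant after every stem; so [k] is not altered by any rule here.
The NMLZ suffix is therefore /-gɛ/ underlyingly, with post-vocalic devoicing: voiced stops become voiceless after a vowel.
After 'skin', which ends in a vowel, the suffix surfaces as [-kɛ], giving [ʃɛlaxɛkɛ].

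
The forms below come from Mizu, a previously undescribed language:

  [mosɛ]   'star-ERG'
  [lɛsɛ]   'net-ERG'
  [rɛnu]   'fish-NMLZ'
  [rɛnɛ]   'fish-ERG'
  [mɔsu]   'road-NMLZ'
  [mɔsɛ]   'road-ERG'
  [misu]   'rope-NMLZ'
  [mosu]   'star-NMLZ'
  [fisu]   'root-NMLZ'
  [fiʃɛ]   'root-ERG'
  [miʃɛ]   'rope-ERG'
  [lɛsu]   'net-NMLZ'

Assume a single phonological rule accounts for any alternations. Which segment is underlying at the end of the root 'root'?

/ʃ/

The root 'root' surfaces as [fisu] and [fiʃɛ], with a stem-final [s] ~ [ʃ] alternation.
If /s/ were underlying and a rule turned it into [ʃ] before the ERG suffix, 'road' would also alternate; but it has [s] in both [mɔsu] and [mɔsɛ].
Therefore /ʃ/ is basic and [s] is derived by depalatalization (palato-alveolar /ʃ/ becomes [s] when no front vowel follows).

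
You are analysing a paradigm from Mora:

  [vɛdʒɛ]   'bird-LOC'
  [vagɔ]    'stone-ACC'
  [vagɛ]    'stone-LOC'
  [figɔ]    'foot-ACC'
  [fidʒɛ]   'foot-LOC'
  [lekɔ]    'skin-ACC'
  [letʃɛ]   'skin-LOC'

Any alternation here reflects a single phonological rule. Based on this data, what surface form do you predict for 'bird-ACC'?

[vɛgɔ]

In [figɔ] and [fidʒɛ] the final segment of 'foot' alternates: [g] ~ [dʒ].
If /g/ were underlying and a rule turned it into [dʒ] before the LOC suffix, 'stone' would also alternate; but it has [g] in both [vagɔ] and [vagɛ].
The underlying segment must be /dʒ/; palato-alveolar /tʃ/ and /dʒ/ become [k] and [g] when no front vowel follows, yielding [g] there.
From [vɛdʒɛ] the stem 'bird' is /vɛdʒ/; when no front vowel follows this yields [vɛgɔ].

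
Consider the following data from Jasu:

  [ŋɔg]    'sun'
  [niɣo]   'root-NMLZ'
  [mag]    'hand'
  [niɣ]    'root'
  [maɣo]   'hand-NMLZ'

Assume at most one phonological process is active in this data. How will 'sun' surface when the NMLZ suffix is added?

[ŋɔɣo]

'hand' shows [ɣ] ~ [g] at the end of the stem ([maɣo] vs [mag]).
The stem 'root' ([niɣo], [niɣ]) shows [ɣ] unchanged in both environments, so [ɣ] cannot be basic with [g] derived in isolation.
Therefore /g/ is basic and [ɣ] is derived by intervocalic spirantization (voiced stops become fricatives between vowels).
From [ŋɔg] the stem 'sun' is /ŋɔg/; between vowels this yields [ŋɔɣo].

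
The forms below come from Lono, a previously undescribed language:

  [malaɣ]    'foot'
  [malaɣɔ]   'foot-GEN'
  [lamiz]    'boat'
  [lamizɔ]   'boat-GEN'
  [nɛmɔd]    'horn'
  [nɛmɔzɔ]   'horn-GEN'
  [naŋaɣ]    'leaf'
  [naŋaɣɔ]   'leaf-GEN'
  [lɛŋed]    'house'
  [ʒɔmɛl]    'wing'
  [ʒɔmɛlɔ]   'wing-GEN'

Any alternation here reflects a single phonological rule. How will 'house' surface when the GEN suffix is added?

[lɛŋezɔ]

The root 'horn' surfaces as [nɛmɔd] and [nɛmɔzɔ], with a stem-final [d] ~ [z] alternation.
Compare 'boat', with invariant [z] in [lamiz] and [lamizɔ]: an analysis with underlying /z/ and a rule producing [d] in isolation would wrongly predict alternation here too.
Therefore /d/ is basic and [z] is derived by intervocalic spirantization (voiced stops become fricatives between vowels).
The one attested form of 'house', [lɛŋed], shows underlying /lɛŋed/. Applying the same rule between vowels gives [lɛŋezɔ].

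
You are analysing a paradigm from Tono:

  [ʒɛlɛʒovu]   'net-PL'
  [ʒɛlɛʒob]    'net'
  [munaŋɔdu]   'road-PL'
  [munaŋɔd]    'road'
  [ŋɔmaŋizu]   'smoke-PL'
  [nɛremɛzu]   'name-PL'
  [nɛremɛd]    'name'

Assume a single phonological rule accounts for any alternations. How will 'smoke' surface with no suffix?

'name' shows [z] ~ [d] at the end of the stem ([nɛremɛzu] vs [nɛremɛd]).
But 'road' keeps [d] in both environments ([munaŋɔdu], [munaŋɔd]), so there is no rule changing /d/ to [z] before the PL suffix.
Therefore /z/ is basic and [d] is derived by word-final hardening (voiced fricatives become stops word-finally).
From [ŋɔmaŋizu] the stem 'smoke' is /ŋɔmaŋiz/; word-finally this yields [ŋɔmaŋid].

[ŋɔmaŋid]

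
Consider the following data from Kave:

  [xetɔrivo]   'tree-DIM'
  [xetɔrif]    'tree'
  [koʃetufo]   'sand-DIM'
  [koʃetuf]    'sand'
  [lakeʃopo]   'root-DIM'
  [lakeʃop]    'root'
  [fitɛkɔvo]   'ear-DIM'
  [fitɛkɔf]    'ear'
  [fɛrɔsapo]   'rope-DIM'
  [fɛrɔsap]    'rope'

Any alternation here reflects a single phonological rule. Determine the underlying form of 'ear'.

/fitɛkɔv/

In [fitɛkɔvo] and [fitɛkɔf] the final segment of 'ear' alternates: [v] ~ [f].
The stem 'sand' ([koʃetufo], [koʃetuf]) shows [f] unchanged in both environments, so [f] cannot be basic with [v] derived before the DIM suffix.
Therefore /v/ is basic and [f] is derived by word-final obstruent devoicing (voiced obstruents become voiceless word-finally).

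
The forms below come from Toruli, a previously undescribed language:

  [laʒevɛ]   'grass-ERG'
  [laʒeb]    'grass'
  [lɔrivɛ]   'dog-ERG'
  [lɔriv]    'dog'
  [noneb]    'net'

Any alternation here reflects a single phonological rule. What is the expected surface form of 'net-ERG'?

[nonevɛ]

The stem for 'grass' ends in [v] in [laʒevɛ] but [b] in [laʒeb].
If /v/ were underlying and a rule turned it into [b] in isolation, 'dog' would also alternate; but it has [v] in both [lɔrivɛ] and [lɔriv].
So /b/ is underlying, and a rule of intervocalic spirantization — voiced stops become fricatives between vowels — gives [v].
The one attested form of 'net', [noneb], shows underlying /noneb/. Applying the same rule between vowels gives [nonevɛ].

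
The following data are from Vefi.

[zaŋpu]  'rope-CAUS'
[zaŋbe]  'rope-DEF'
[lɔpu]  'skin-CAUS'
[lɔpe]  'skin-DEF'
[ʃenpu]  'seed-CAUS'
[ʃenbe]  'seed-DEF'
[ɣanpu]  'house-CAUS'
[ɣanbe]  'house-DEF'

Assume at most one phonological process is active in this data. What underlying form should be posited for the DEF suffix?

The DEF morpheme has two allomorphs, [-be] and [-pe].
The CAUS suffix, which begins with [p], is invariant after every stem; so [p] is not altered by any rule here.
So the underlying form is /-be/, and voiced stops become voiceless after a vowel.

/-be/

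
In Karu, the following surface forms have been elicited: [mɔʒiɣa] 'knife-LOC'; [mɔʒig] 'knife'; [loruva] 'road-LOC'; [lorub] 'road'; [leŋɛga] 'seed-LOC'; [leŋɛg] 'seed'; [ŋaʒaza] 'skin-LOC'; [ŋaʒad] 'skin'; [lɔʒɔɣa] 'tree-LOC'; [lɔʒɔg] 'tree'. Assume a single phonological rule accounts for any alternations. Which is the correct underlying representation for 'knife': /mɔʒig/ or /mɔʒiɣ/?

/mɔʒiɣ/

In [mɔʒiɣa] and [mɔʒig] the final segment of 'knife' alternates: [ɣ] ~ [g].
If /g/ were underlying and a rule turned it into [ɣ] before the LOC suffix, 'seed' would also alternate; but it has [g] in both [leŋɛga] and [leŋɛg].
The underlying segment must be /ɣ/; voiced fricatives become stops word-finally, yielding [g] there.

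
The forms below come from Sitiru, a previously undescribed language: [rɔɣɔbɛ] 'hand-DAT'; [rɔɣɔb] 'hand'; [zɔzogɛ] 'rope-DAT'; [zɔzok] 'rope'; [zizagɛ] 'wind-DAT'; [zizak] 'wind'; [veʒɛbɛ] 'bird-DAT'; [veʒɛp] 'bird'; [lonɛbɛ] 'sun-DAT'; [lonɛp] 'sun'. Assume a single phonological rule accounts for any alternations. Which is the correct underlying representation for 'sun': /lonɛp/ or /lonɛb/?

/lonɛp/

The root 'sun' surfaces as [lonɛbɛ] and [lonɛp], with a stem-final [b] ~ [p] alternation.
Compare 'hand', with invariant [b] in [rɔɣɔbɛ] and [rɔɣɔb]: an analysis with underlying /b/ and a rule producing [p] in isolation would wrongly predict alternation here too.
So /p/ is underlying, and a rule of intervocalic voicing — voiceless stops become voiced between vowels — gives [b].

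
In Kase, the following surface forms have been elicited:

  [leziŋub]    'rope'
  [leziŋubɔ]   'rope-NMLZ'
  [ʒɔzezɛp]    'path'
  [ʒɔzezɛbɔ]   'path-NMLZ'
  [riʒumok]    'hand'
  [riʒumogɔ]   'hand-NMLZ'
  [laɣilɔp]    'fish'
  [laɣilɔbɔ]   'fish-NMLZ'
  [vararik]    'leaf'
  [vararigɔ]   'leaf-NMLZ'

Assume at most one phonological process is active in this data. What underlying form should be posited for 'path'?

The stem for 'path' ends in [p] in [ʒɔzezɛp] but [b] in [ʒɔzezɛbɔ].
If /b/ were underlying and a rule turned it into [p] in isolation, 'rope' would also alternate; but it has [b] in both [leziŋub] and [leziŋubɔ].
Therefore /p/ is basic and [b] is derived by intervocalic voicing (voiceless stops become voiced between vowels).

/ʒɔzezɛp/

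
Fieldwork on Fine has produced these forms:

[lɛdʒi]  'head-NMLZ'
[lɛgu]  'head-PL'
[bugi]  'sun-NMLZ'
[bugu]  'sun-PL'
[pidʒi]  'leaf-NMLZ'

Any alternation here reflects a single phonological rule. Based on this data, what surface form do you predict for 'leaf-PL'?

[pigu]

In [lɛdʒi] and [lɛgu] the final segment of 'head' alternates: [dʒ] ~ [g].
But 'sun' keeps [g] in both environments ([bugi], [bugu]), so there is no rule changing /g/ to [dʒ] before the NMLZ suffix.
The alternation reflects depalatalization: palato-alveolar /dʒ/ becomes [g] when no front vowel follows. /dʒ/ is underlying.
From [pidʒi] the stem 'leaf' is /pidʒ/; when no front vowel follows this yields [pigu].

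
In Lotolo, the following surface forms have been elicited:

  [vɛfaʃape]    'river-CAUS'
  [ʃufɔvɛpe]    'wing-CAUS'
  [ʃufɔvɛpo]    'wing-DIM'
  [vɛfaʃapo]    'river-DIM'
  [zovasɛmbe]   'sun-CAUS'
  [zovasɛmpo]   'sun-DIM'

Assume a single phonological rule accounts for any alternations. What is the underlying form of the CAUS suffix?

The CAUS morpheme has two allomorphs, [-be] and [-pe].
By contrast the DIM suffix keeps its initial [p] throughout — that segment must be underlying.
The CAUS suffix is therefore /-be/ underlyingly, with post-vocalic devoicing: voiced stops become voiceless after a vowel.

/-be/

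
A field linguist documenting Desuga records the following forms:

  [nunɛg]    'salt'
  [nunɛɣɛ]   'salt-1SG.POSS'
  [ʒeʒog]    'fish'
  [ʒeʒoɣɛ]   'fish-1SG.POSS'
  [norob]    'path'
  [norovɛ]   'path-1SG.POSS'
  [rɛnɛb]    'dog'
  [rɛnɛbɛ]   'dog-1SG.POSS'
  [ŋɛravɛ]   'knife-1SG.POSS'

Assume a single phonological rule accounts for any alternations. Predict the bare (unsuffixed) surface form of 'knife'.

The root 'path' surfaces as [norob] and [norovɛ], with a stem-final [b] ~ [v] alternation.
Compare 'dog', with invariant [b] in [rɛnɛb] and [rɛnɛbɛ]: an analysis with underlying /b/ and a rule producing [v] before the 1SG.POSS suffix would wrongly predict alternation here too.
So /v/ is underlying, and a rule of word-final hardening — voiced fricatives become stops word-finally — gives [b].
The one attested form of 'knife', [ŋɛravɛ], shows underlying /ŋɛrav/. Applying the same rule word-finally gives [ŋɛrab].

[ŋɛrab]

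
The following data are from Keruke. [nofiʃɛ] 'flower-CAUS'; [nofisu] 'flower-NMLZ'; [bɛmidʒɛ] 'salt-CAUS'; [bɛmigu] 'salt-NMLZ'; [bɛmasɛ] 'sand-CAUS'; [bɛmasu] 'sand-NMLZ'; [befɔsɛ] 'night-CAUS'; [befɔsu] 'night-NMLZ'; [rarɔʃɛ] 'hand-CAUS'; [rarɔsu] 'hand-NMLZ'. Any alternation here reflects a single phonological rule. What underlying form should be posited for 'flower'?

In [nofiʃɛ] and [nofisu] the final segment of 'flower' alternates: [ʃ] ~ [s].
If /s/ were underlying and a rule turned it into [ʃ] before the CAUS suffix, 'sand' would also alternate; but it has [s] in both [bɛmasɛ] and [bɛmasu].
Therefore /ʃ/ is basic and [s] is derived by depalatalization (palato-alveolar /dʒ/ and /ʃ/ become [g] and [s] when no front vowel follows).
So 'flower' = /nofiʃ/.

/nofiʃ/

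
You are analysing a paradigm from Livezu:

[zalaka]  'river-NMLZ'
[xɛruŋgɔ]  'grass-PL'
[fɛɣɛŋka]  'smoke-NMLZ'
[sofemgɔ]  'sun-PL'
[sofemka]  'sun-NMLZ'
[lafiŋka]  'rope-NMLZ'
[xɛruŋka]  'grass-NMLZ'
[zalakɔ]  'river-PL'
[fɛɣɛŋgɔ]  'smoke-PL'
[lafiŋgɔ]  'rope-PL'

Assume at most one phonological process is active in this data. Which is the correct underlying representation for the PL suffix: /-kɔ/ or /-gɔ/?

/-gɔ/

The PL morpheme has two allomorphs, [-gɔ] and [-kɔ].
By contrast the NMLZ suffix keeps its initial [k] throughout — that segment must be underlying.
The PL suffix is therefore /-gɔ/ underlyingly, with post-vocalic devoicing: voiced stops become voiceless after a vowel.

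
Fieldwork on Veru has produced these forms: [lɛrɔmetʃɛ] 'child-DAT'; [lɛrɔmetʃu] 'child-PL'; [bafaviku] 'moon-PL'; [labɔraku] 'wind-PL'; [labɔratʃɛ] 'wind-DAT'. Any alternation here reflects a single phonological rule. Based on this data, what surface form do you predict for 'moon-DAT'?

[bafavitʃɛ]

In [labɔraku] and [labɔratʃɛ] the final segment of 'wind' alternates: [k] ~ [tʃ].
But 'child' keeps [tʃ] in both environments ([lɛrɔmetʃu], [lɛrɔmetʃɛ]), so there is no rule changing /tʃ/ to [k] before the PL suffix.
The underlying segment must be /k/; /k/ becomes palato-alveolar [tʃ] before a front vowel, yielding [tʃ] there.
From [bafaviku] the stem 'moon' is /bafavik/; before a front vowel this yields [bafavitʃɛ].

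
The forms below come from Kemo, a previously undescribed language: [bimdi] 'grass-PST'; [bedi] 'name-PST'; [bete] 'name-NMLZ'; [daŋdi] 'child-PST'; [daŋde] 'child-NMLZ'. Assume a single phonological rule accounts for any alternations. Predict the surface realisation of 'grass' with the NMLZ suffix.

[bimde]

The NMLZ suffix surfaces as [-de] and [-te], depending on the final segment of the stem.
By contrast the PST suffix keeps its initial [d] throughout — that segment must be underlying.
The NMLZ suffix is therefore /-te/ underlyingly, with post-nasal voicing: voiceless stops become voiced after a nasal.
After 'grass', which ends in a nasal, the suffix surfaces as [-de], giving [bimde].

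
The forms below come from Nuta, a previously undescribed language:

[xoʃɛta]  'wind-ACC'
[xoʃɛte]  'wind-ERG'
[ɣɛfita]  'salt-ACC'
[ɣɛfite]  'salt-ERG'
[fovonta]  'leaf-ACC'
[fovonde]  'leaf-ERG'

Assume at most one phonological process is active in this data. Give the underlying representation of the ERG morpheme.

/-de/

The ERG suffix surfaces as [-de] and [-te], depending on the final segment of the stem.
The ACC suffix, which begins with [t], is invariant after every stem; so [t] is not altered by any rule here.
So the underlying form is /-de/, and voiced stops become voiceless after a vowel.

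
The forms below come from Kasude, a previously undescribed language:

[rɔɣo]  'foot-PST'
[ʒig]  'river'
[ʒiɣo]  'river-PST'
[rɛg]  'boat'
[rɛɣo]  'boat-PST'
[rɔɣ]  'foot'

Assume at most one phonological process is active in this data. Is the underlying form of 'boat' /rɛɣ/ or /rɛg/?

In [rɛɣo] and [rɛg] the final segment of 'boat' alternates: [ɣ] ~ [g].
But 'foot' keeps [ɣ] in both environments ([rɔɣo], [rɔɣ]), so there is no rule changing /ɣ/ to [g] in isolation.
Therefore /g/ is basic and [ɣ] is derived by intervocalic spirantization (voiced stops become fricatives between vowels).

/rɛg/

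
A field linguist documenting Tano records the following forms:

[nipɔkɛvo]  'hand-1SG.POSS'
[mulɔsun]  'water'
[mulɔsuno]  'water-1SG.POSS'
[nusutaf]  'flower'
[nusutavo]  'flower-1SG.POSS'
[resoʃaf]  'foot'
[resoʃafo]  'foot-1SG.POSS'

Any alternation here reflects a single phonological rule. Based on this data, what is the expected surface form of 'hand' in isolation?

The root 'flower' surfaces as [nusutaf] and [nusutavo], with a stem-final [f] ~ [v] alternation.
Compare 'foot', with invariant [f] in [resoʃaf] and [resoʃafo]: an analysis with underlying /f/ and a rule producing [v] before the 1SG.POSS suffix would wrongly predict alternation here too.
Therefore /v/ is basic and [f] is derived by word-final obstruent devoicing (voiced obstruents become voiceless word-finally).
From [nipɔkɛvo] the stem 'hand' is /nipɔkɛv/; word-finally this yields [nipɔkɛf].

[nipɔkɛf]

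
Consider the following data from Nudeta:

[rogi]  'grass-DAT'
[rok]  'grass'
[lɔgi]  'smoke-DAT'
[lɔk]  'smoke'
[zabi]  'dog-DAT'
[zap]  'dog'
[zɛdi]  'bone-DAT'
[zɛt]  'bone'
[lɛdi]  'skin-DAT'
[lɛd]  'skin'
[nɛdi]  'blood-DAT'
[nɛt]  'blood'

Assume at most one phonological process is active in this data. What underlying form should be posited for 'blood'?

/nɛt/

'blood' shows [d] ~ [t] at the end of the stem ([nɛdi] vs [nɛt]).
The stem 'skin' ([lɛdi], [lɛd]) shows [d] unchanged in both environments, so [d] cannot be basic with [t] derived in isolation.
The underlying segment must be /t/; voiceless stops become voiced between vowels, yielding [d] there.
So 'blood' = /nɛt/.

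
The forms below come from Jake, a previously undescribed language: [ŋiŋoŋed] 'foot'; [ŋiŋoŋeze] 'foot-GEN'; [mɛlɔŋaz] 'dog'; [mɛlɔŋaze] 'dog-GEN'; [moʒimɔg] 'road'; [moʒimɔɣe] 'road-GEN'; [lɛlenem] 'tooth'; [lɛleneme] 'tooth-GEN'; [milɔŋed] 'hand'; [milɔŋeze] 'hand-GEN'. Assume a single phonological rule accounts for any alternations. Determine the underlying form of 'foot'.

/ŋiŋoŋed/

The stem for 'foot' ends in [d] in [ŋiŋoŋed] but [z] in [ŋiŋoŋeze].
But 'dog' keeps [z] in both environments ([mɛlɔŋaz], [mɛlɔŋaze]), so there is no rule changing /z/ to [d] in isolation.
The alternation reflects intervocalic spirantization: voiced stops become fricatives between vowels. /d/ is underlying.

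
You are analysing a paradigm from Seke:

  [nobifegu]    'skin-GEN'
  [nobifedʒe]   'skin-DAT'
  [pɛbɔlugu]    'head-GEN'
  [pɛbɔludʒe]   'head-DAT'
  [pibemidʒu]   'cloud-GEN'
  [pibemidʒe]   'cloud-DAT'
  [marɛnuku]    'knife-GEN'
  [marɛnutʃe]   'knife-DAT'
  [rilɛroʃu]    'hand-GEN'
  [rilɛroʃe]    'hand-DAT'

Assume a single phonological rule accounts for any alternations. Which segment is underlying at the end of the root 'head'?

The stem for 'head' ends in [g] in [pɛbɔlugu] but [dʒ] in [pɛbɔludʒe].
If /dʒ/ were underlying and a rule turned it into [g] before the GEN suffix, 'cloud' would also alternate; but it has [dʒ] in both [pibemidʒu] and [pibemidʒe].
The alternation reflects palatalization before a front vowel: /k/ and /g/ become palato-alveolar [tʃ] and [dʒ] before a front vowel. /g/ is underlying.

/g/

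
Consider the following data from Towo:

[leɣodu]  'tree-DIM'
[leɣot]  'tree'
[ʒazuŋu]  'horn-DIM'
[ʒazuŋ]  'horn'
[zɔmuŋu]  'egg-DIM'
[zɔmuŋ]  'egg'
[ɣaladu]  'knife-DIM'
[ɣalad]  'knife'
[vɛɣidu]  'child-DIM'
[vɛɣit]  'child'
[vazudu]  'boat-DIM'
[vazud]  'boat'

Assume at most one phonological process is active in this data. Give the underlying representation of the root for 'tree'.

In [leɣodu] and [leɣot] the final segment of 'tree' alternates: [d] ~ [t].
But 'knife' keeps [d] in both environments ([ɣaladu], [ɣalad]), so there is no rule changing /d/ to [t] in isolation.
So /t/ is underlying, and a rule of intervocalic voicing — voiceless stops become voiced between vowels — gives [d].

/leɣot/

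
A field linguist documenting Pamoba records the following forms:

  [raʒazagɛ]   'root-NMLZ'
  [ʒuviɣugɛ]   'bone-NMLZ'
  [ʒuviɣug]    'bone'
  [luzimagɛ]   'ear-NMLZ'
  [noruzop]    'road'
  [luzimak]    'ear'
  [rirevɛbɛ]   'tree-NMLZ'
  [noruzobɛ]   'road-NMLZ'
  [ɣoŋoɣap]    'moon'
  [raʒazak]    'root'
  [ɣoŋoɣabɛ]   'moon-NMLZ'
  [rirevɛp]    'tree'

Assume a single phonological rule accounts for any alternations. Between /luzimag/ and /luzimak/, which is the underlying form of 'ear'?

The root 'ear' surfaces as [luzimagɛ] and [luzimak], with a stem-final [g] ~ [k] alternation.
But 'bone' keeps [g] in both environments ([ʒuviɣugɛ], [ʒuviɣug]), so there is no rule changing /g/ to [k] in isolation.
Therefore /k/ is basic and [g] is derived by intervocalic voicing (voiceless stops become voiced between vowels).

/luzimak/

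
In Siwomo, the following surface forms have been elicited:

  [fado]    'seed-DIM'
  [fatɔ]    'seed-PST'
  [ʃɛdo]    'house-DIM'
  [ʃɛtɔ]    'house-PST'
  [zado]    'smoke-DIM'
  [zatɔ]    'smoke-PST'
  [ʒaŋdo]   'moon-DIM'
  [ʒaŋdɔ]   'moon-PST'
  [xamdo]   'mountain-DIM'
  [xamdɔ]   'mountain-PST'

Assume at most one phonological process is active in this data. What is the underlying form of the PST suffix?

/-tɔ/

The PST morpheme has two allomorphs, [-dɔ] and [-tɔ].
The DIM suffix, which begins with [d], is invariant after every stem; so [d] is not altered by any rule here.
The PST suffix is therefore /-tɔ/ underlyingly, with post-nasal voicing: voiceless stops become voiced after a nasal.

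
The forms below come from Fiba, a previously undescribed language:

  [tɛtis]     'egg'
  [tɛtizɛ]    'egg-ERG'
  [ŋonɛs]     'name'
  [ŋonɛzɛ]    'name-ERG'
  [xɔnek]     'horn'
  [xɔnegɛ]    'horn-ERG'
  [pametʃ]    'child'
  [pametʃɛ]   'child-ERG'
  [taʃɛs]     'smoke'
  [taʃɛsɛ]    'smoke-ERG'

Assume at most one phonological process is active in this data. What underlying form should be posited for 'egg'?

In [tɛtis] and [tɛtizɛ] the final segment of 'egg' alternates: [s] ~ [z].
Compare 'smoke', with invariant [s] in [taʃɛs] and [taʃɛsɛ]: an analysis with underlying /s/ and a rule producing [z] before the ERG suffix would wrongly predict alternation here too.
The underlying segment must be /z/; voiced obstruents become voiceless word-finally, yielding [s] there.

/tɛtiz/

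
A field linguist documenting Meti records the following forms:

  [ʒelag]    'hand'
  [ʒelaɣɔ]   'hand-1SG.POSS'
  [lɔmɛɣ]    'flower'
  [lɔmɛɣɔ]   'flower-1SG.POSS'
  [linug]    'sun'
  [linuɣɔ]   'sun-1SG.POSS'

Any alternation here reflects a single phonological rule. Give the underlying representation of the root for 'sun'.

The root 'sun' surfaces as [linug] and [linuɣɔ], with a stem-final [g] ~ [ɣ] alternation.
The stem 'flower' ([lɔmɛɣ], [lɔmɛɣɔ]) shows [ɣ] unchanged in both environments, so [ɣ] cannot be basic with [g] derived in isolation.
So /g/ is underlying, and a rule of intervocalic spirantization — voiced stops become fricatives between vowels — gives [ɣ].
The underlying form of 'sun' is therefore /linug/.

/linug/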